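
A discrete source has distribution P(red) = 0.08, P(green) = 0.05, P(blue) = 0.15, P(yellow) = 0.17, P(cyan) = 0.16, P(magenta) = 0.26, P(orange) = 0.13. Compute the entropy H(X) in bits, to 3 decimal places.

H = −Σ pᵢ log₂ pᵢ.
−0.08·log₂(0.08) = 0.2915
−0.05·log₂(0.05) = 0.2161
−0.15·log₂(0.15) = 0.4105
−0.17·log₂(0.17) = 0.4346
−0.16·log₂(0.16) = 0.4230
−0.26·log₂(0.26) = 0.5053
−0.13·log₂(0.13) = 0.3826
Sum ≈ 2.6637 → 2.664 bits.

2.664 bits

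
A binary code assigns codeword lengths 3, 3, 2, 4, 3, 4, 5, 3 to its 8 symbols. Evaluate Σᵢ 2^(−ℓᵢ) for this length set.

With common denominator 2^5 = 32: Σ 2^(−ℓᵢ) = 4/32 + 4/32 + 8/32 + 2/32 + 4/32 + 2/32 + 1/32 + 4/32 = 29/32 = 0.90625.

0.90625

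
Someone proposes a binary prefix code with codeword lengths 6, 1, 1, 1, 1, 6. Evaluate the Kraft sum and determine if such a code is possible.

2.03125; no

With common denominator 2^6 = 64: Σ 2^(−ℓᵢ) = 1/64 + 32/64 + 32/64 + 32/64 + 32/64 + 1/64 = 130/64 = 2.03125.
Kraft's inequality requires Σ ≤ 1; here Σ = 2.03125 > 1, so no such prefix code exists.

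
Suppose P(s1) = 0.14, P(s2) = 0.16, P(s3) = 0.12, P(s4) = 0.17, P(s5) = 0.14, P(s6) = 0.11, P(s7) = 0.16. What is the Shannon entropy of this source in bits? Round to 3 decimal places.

2.792 bits

H = −Σ pᵢ log₂ pᵢ.
−0.14·log₂(0.14) = 0.3971
−0.16·log₂(0.16) = 0.4230
−0.12·log₂(0.12) = 0.3671
−0.17·log₂(0.17) = 0.4346
−0.14·log₂(0.14) = 0.3971
−0.11·log₂(0.11) = 0.3503
−0.16·log₂(0.16) = 0.4230
Sum ≈ 2.7922 → 2.792 bits.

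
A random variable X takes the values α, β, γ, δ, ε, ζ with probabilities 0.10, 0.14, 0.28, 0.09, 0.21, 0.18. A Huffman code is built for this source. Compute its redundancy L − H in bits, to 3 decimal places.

Entropy H = −Σ p log₂ p ≈ 2.4743 bits.
Huffman merges: 9/100+1/10→19/100; 7/50+9/50→8/25; 19/100+21/100→2/5; 7/25+8/25→3/5; 2/5+3/5→1. L = 251/100 ≈ 2.5100.
L − H = 2.5100 − 2.4743 = 0.036 bits.

0.036 bits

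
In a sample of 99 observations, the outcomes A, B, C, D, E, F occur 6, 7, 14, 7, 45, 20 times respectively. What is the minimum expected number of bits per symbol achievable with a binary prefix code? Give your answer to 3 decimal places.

Probabilities are the counts divided by 99.
Repeatedly combine the two least-probable nodes; the expected code length is the sum of the merged weights.
merge 2/33 + 7/99 → 13/99
merge 7/99 + 13/99 → 20/99
merge 14/99 + 20/99 → 34/99
merge 20/99 + 34/99 → 6/11
merge 5/11 + 6/11 → 1
L = 13/99 + 20/99 + 34/99 + 6/11 + 1 = 20/9 ≈ 2.222 bits/symbol.

2.222 bits/symbol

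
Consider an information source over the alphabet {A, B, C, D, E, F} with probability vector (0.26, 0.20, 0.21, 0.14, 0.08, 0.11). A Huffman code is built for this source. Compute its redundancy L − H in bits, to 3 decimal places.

0.039 bits

Entropy H = −Σ p log₂ p ≈ 2.4814 bits.
Huffman merges: 2/25+11/100→19/100; 7/50+19/100→33/100; 1/5+21/100→41/100; 13/50+33/100→59/100; 41/100+59/100→1. L = 63/25 ≈ 2.5200.
L − H = 2.5200 − 2.4814 = 0.039 bits.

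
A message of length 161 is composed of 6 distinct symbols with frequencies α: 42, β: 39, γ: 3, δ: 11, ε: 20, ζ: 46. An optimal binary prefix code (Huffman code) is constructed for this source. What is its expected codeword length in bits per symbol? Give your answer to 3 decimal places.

Probabilities are the counts divided by 161.
Repeatedly combine the two least-probable nodes; the expected code length is the sum of the merged weights.
merge 3/161 + 11/161 → 2/23
merge 2/23 + 20/161 → 34/161
merge 34/161 + 39/161 → 73/161
merge 6/23 + 2/7 → 88/161
merge 73/161 + 88/161 → 1
L = 2/23 + 34/161 + 73/161 + 88/161 + 1 = 370/161 ≈ 2.298 bits/symbol.

2.298 bits/symbol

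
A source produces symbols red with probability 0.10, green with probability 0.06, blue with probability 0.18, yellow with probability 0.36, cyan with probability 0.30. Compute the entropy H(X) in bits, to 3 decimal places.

H = −Σ pᵢ log₂ pᵢ.
−0.10·log₂(0.10) = 0.3322
−0.06·log₂(0.06) = 0.2435
−0.18·log₂(0.18) = 0.4453
−0.36·log₂(0.36) = 0.5306
−0.30·log₂(0.30) = 0.5211
Sum ≈ 2.0727 → 2.073 bits.

2.073 bits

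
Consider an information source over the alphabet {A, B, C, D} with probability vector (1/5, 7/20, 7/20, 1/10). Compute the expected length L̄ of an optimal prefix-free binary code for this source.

1.95 bits/symbol

Repeatedly combine the two least-probable nodes; the expected code length is the sum of the merged weights.
merge 1/10 + 1/5 → 3/10
merge 3/10 + 7/20 → 13/20
merge 7/20 + 13/20 → 1
L = 3/10 + 13/20 + 1 = 39/20 = 1.95 bits/symbol.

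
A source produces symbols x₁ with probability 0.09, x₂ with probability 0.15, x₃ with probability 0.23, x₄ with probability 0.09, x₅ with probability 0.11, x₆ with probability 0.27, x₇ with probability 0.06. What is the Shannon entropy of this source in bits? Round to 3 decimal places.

2.627 bits

H = −Σ pᵢ log₂ pᵢ.
−0.09·log₂(0.09) = 0.3127
−0.15·log₂(0.15) = 0.4105
−0.23·log₂(0.23) = 0.4877
−0.09·log₂(0.09) = 0.3127
−0.11·log₂(0.11) = 0.3503
−0.27·log₂(0.27) = 0.5100
−0.06·log₂(0.06) = 0.2435
Sum ≈ 2.6274 → 2.627 bits.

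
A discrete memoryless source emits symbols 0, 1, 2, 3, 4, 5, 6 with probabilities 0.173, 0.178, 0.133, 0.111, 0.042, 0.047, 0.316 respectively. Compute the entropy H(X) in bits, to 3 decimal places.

H = −Σ pᵢ log₂ pᵢ.
−0.173·log₂(0.173) = 0.4379
−0.178·log₂(0.178) = 0.4432
−0.133·log₂(0.133) = 0.3871
−0.111·log₂(0.111) = 0.3520
−0.042·log₂(0.042) = 0.1921
−0.047·log₂(0.047) = 0.2073
−0.316·log₂(0.316) = 0.5252
Sum ≈ 2.5448 → 2.545 bits.

2.545 bits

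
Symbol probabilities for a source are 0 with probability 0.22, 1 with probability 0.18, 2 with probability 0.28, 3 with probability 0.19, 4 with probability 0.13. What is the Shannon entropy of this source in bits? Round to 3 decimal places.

2.278 bits

H = −Σ pᵢ log₂ pᵢ.
−0.22·log₂(0.22) = 0.4806
−0.18·log₂(0.18) = 0.4453
−0.28·log₂(0.28) = 0.5142
−0.19·log₂(0.19) = 0.4552
−0.13·log₂(0.13) = 0.3826
Sum ≈ 2.2780 → 2.278 bits.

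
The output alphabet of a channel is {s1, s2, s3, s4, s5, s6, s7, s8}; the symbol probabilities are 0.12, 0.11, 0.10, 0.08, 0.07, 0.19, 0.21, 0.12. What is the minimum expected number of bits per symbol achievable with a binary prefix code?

Repeatedly combine the two least-probable nodes; the expected code length is the sum of the merged weights.
merge 7/100 + 2/25 → 3/20
merge 1/10 + 11/100 → 21/100
merge 3/25 + 3/25 → 6/25
merge 3/20 + 19/100 → 17/50
merge 21/100 + 21/100 → 21/50
merge 6/25 + 17/50 → 29/50
merge 21/50 + 29/50 → 1
L = 3/20 + 21/100 + 6/25 + 17/50 + 21/50 + 29/50 + 1 = 147/50 = 2.94 bits/symbol.

2.94 bits/symbol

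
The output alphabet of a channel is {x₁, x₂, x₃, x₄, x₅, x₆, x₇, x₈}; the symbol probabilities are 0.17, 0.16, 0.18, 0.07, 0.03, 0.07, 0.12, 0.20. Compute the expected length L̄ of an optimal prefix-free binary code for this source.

2.89 bits/symbol

Repeatedly combine the two least-probable nodes; the expected code length is the sum of the merged weights.
merge 3/100 + 7/100 → 1/10
merge 7/100 + 1/10 → 17/100
merge 3/25 + 4/25 → 7/25
merge 17/100 + 17/100 → 17/50
merge 9/50 + 1/5 → 19/50
merge 7/25 + 17/50 → 31/50
merge 19/50 + 31/50 → 1
L = 1/10 + 17/100 + 7/25 + 17/50 + 19/50 + 31/50 + 1 = 289/100 = 2.89 bits/symbol.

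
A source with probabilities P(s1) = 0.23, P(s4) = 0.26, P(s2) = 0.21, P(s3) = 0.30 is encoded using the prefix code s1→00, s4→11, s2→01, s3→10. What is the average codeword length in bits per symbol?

L̄ = Σ pᵢ·ℓᵢ = 0.23·2 + 0.26·2 + 0.21·2 + 0.30·2 = 2 bits/symbol.

2 bits/symbol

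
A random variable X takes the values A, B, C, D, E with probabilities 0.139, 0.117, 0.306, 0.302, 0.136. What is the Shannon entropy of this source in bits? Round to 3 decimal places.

2.194 bits

H = −Σ pᵢ log₂ pᵢ.
−0.139·log₂(0.139) = 0.3957
−0.117·log₂(0.117) = 0.3622
−0.306·log₂(0.306) = 0.5228
−0.302·log₂(0.302) = 0.5217
−0.136·log₂(0.136) = 0.3915
Sum ≈ 2.1938 → 2.194 bits.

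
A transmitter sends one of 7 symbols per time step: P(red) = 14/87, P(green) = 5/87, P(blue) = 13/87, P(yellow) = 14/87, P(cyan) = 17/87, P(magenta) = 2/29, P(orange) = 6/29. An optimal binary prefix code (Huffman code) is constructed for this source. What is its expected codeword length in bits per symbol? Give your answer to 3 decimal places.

Repeatedly combine the two least-probable nodes; the expected code length is the sum of the merged weights.
merge 5/87 + 2/29 → 11/87
merge 11/87 + 13/87 → 8/29
merge 14/87 + 14/87 → 28/87
merge 17/87 + 6/29 → 35/87
merge 8/29 + 28/87 → 52/87
merge 35/87 + 52/87 → 1
L = 11/87 + 8/29 + 28/87 + 35/87 + 52/87 + 1 = 79/29 ≈ 2.724 bits/symbol.

2.724 bits/symbol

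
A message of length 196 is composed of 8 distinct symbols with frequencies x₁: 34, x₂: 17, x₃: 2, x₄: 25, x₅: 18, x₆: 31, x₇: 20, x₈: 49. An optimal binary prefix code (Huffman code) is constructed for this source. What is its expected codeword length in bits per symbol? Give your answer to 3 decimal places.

2.847 bits/symbol

Probabilities are the counts divided by 196.
Repeatedly combine the two least-probable nodes; the expected code length is the sum of the merged weights.
merge 1/98 + 17/196 → 19/196
merge 9/98 + 19/196 → 37/196
merge 5/49 + 25/196 → 45/196
merge 31/196 + 17/98 → 65/196
merge 37/196 + 45/196 → 41/98
merge 1/4 + 65/196 → 57/98
merge 41/98 + 57/98 → 1
L = 19/196 + 37/196 + 45/196 + 65/196 + 41/98 + 57/98 + 1 = 279/98 ≈ 2.847 bits/symbol.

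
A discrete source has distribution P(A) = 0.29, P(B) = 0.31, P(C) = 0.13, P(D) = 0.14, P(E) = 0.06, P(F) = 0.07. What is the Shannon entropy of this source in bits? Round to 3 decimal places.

H = −Σ pᵢ log₂ pᵢ.
−0.29·log₂(0.29) = 0.5179
−0.31·log₂(0.31) = 0.5238
−0.13·log₂(0.13) = 0.3826
−0.14·log₂(0.14) = 0.3971
−0.06·log₂(0.06) = 0.2435
−0.07·log₂(0.07) = 0.2686
Sum ≈ 2.3335 → 2.334 bits.

2.334 bits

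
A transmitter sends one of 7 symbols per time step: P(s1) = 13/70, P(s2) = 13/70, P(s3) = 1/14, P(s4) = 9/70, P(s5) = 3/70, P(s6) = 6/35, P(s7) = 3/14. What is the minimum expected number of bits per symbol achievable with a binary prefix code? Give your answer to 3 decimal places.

Repeatedly combine the two least-probable nodes; the expected code length is the sum of the merged weights.
merge 3/70 + 1/14 → 4/35
merge 4/35 + 9/70 → 17/70
merge 6/35 + 13/70 → 5/14
merge 13/70 + 3/14 → 2/5
merge 17/70 + 5/14 → 3/5
merge 2/5 + 3/5 → 1
L = 4/35 + 17/70 + 5/14 + 2/5 + 3/5 + 1 = 19/7 ≈ 2.714 bits/symbol.

2.714 bits/symbol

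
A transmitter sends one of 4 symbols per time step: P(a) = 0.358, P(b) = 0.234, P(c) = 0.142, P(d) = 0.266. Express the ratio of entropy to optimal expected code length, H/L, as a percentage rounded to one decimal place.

96.4%

Entropy H = −Σ p log₂ p ≈ 1.9289 bits.
Huffman merges: 71/500+117/500→47/125; 133/500+179/500→78/125; 47/125+78/125→1. L = 2 ≈ 2.0000.
Efficiency = H/L = 1.9289/2.0000 = 96.4%.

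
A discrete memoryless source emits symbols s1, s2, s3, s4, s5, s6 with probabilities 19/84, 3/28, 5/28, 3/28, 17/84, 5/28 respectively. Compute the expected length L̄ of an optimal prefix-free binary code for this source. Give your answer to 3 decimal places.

Repeatedly combine the two least-probable nodes; the expected code length is the sum of the merged weights.
merge 3/28 + 3/28 → 3/14
merge 5/28 + 5/28 → 5/14
merge 17/84 + 3/14 → 5/12
merge 19/84 + 5/14 → 7/12
merge 5/12 + 7/12 → 1
L = 3/14 + 5/14 + 5/12 + 7/12 + 1 = 18/7 ≈ 2.571 bits/symbol.

2.571 bits/symbol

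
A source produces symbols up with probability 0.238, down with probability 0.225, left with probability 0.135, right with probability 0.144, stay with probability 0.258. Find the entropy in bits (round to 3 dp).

H = −Σ pᵢ log₂ pᵢ.
−0.238·log₂(0.238) = 0.4929
−0.225·log₂(0.225) = 0.4842
−0.135·log₂(0.135) = 0.3900
−0.144·log₂(0.144) = 0.4026
−0.258·log₂(0.258) = 0.5043
Sum ≈ 2.2740 → 2.274 bits.

2.274 bits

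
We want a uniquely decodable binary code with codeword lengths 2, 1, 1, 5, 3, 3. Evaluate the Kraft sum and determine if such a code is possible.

With common denominator 2^5 = 32: Σ 2^(−ℓᵢ) = 8/32 + 16/32 + 16/32 + 1/32 + 4/32 + 4/32 = 49/32 = 1.53125.
Kraft's inequality requires Σ ≤ 1; here Σ = 1.53125 > 1, so no such prefix code exists.

1.53125; no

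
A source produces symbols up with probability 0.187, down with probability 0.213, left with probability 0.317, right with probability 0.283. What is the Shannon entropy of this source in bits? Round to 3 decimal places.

H = −Σ pᵢ log₂ pᵢ.
−0.187·log₂(0.187) = 0.4523
−0.213·log₂(0.213) = 0.4752
−0.317·log₂(0.317) = 0.5254
−0.283·log₂(0.283) = 0.5154
Sum ≈ 1.9683 → 1.968 bits.

1.968 bits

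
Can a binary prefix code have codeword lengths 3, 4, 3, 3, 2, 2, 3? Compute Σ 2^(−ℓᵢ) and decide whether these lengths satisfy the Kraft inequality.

1.0625; no

With common denominator 2^4 = 16: Σ 2^(−ℓᵢ) = 2/16 + 1/16 + 2/16 + 2/16 + 4/16 + 4/16 + 2/16 = 17/16 = 1.0625.
Kraft's inequality requires Σ ≤ 1; here Σ = 1.0625 > 1, so no such prefix code exists.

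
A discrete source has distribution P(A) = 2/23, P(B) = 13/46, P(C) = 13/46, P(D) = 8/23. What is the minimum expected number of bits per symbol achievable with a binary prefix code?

Repeatedly combine the two least-probable nodes; the expected code length is the sum of the merged weights.
merge 2/23 + 13/46 → 17/46
merge 13/46 + 8/23 → 29/46
merge 17/46 + 29/46 → 1
L = 17/46 + 29/46 + 1 = 2 bits/symbol.

2 bits/symbol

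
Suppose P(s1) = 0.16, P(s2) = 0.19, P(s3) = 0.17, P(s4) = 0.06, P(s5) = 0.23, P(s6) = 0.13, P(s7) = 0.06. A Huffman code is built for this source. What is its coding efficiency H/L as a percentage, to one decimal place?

98.9%

Entropy H = −Σ p log₂ p ≈ 2.6702 bits.
Huffman merges: 3/50+3/50→3/25; 3/25+13/100→1/4; 4/25+17/100→33/100; 19/100+23/100→21/50; 1/4+33/100→29/50; 21/50+29/50→1. L = 27/10 ≈ 2.7000.
Efficiency = H/L = 2.6702/2.7000 = 98.9%.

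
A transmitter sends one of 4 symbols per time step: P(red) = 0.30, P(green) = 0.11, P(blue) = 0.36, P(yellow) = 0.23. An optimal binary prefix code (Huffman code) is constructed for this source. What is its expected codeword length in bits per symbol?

Repeatedly combine the two least-probable nodes; the expected code length is the sum of the merged weights.
merge 11/100 + 23/100 → 17/50
merge 3/10 + 17/50 → 16/25
merge 9/25 + 16/25 → 1
L = 17/50 + 16/25 + 1 = 99/50 = 1.98 bits/symbol.

1.98 bits/symbol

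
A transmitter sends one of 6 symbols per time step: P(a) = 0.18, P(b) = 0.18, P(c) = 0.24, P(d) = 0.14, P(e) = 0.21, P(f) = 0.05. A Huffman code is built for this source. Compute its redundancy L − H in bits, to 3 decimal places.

0.079 bits

Entropy H = −Σ p log₂ p ≈ 2.4708 bits.
Huffman merges: 1/20+7/50→19/100; 9/50+9/50→9/25; 19/100+21/100→2/5; 6/25+9/25→3/5; 2/5+3/5→1. L = 51/20 ≈ 2.5500.
L − H = 2.5500 − 2.4708 = 0.079 bits.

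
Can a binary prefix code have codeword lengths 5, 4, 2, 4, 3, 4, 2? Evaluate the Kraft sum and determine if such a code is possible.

0.84375; yes

With common denominator 2^5 = 32: Σ 2^(−ℓᵢ) = 1/32 + 2/32 + 8/32 + 2/32 + 4/32 + 2/32 + 8/32 = 27/32 = 0.84375.
Kraft's inequality requires Σ ≤ 1; here Σ = 0.84375 ≤ 1, so such a prefix code exists.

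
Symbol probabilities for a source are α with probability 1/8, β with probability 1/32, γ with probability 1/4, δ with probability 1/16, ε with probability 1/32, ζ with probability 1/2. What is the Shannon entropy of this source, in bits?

1.9375 bits

Each probability is a power of 1/2, so log₂(1/p) is an integer.
H = Σ p·log₂(1/p) = 1/8·3 + 1/32·5 + 1/4·2 + 1/16·4 + 1/32·5 + 1/2·1 = 1.9375 bits.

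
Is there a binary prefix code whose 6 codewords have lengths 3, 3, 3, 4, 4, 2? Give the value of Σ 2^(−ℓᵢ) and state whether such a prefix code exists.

With common denominator 2^4 = 16: Σ 2^(−ℓᵢ) = 2/16 + 2/16 + 2/16 + 1/16 + 1/16 + 4/16 = 12/16 = 0.75.
Kraft's inequality requires Σ ≤ 1; here Σ = 0.75 ≤ 1, so such a prefix code exists.

0.75; yes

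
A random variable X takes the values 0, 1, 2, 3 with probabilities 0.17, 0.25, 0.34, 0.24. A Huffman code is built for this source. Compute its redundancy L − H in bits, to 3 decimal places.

0.042 bits

Entropy H = −Σ p log₂ p ≈ 1.9579 bits.
Huffman merges: 17/100+6/25→41/100; 1/4+17/50→59/100; 41/100+59/100→1. L = 2 ≈ 2.0000.
L − H = 2.0000 − 1.9579 = 0.042 bits.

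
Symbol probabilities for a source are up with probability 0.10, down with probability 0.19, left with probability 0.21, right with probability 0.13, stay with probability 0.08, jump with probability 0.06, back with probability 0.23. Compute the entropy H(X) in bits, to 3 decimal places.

2.666 bits

H = −Σ pᵢ log₂ pᵢ.
−0.10·log₂(0.10) = 0.3322
−0.19·log₂(0.19) = 0.4552
−0.21·log₂(0.21) = 0.4728
−0.13·log₂(0.13) = 0.3826
−0.08·log₂(0.08) = 0.2915
−0.06·log₂(0.06) = 0.2435
−0.23·log₂(0.23) = 0.4877
Sum ≈ 2.6656 → 2.666 bits.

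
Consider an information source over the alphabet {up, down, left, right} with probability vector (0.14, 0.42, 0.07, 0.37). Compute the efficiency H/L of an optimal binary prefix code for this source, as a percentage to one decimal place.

Entropy H = −Σ p log₂ p ≈ 1.7220 bits.
Huffman merges: 7/100+7/50→21/100; 21/100+37/100→29/50; 21/50+29/50→1. L = 179/100 ≈ 1.7900.
Efficiency = H/L = 1.7220/1.7900 = 96.2%.

96.2%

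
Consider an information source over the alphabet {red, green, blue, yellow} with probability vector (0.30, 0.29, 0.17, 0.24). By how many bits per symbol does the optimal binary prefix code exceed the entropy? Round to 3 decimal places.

0.032 bits

Entropy H = −Σ p log₂ p ≈ 1.9677 bits.
Huffman merges: 17/100+6/25→41/100; 29/100+3/10→59/100; 41/100+59/100→1. L = 2 ≈ 2.0000.
L − H = 2.0000 − 1.9677 = 0.032 bits.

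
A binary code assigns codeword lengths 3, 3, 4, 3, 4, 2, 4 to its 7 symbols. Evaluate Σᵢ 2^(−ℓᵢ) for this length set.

0.8125

With common denominator 2^4 = 16: Σ 2^(−ℓᵢ) = 2/16 + 2/16 + 1/16 + 2/16 + 1/16 + 4/16 + 1/16 = 13/16 = 0.8125.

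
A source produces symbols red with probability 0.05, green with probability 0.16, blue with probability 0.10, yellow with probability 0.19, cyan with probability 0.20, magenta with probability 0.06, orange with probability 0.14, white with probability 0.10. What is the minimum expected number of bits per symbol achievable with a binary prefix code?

2.91 bits/symbol

Repeatedly combine the two least-probable nodes; the expected code length is the sum of the merged weights.
merge 1/20 + 3/50 → 11/100
merge 1/10 + 1/10 → 1/5
merge 11/100 + 7/50 → 1/4
merge 4/25 + 19/100 → 7/20
merge 1/5 + 1/5 → 2/5
merge 1/4 + 7/20 → 3/5
merge 2/5 + 3/5 → 1
L = 11/100 + 1/5 + 1/4 + 7/20 + 2/5 + 3/5 + 1 = 291/100 = 2.91 bits/symbol.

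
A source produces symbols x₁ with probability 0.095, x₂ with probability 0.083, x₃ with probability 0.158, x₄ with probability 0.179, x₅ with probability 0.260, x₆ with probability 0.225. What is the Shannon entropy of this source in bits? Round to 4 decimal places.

H = −Σ pᵢ log₂ pᵢ.
−0.095·log₂(0.095) = 0.3226
−0.083·log₂(0.083) = 0.2980
−0.158·log₂(0.158) = 0.4206
−0.179·log₂(0.179) = 0.4443
−0.260·log₂(0.260) = 0.5053
−0.225·log₂(0.225) = 0.4842
Sum ≈ 2.4750 → 2.4750 bits.

2.4750 bits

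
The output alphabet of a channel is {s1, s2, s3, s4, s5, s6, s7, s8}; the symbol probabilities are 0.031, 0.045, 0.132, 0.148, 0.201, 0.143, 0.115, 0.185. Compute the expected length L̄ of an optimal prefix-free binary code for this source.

2.875 bits/symbol

Repeatedly combine the two least-probable nodes; the expected code length is the sum of the merged weights.
merge 31/1000 + 9/200 → 19/250
merge 19/250 + 23/200 → 191/1000
merge 33/250 + 143/1000 → 11/40
merge 37/250 + 37/200 → 333/1000
merge 191/1000 + 201/1000 → 49/125
merge 11/40 + 333/1000 → 76/125
merge 49/125 + 76/125 → 1
L = 19/250 + 191/1000 + 11/40 + 333/1000 + 49/125 + 76/125 + 1 = 23/8 = 2.875 bits/symbol.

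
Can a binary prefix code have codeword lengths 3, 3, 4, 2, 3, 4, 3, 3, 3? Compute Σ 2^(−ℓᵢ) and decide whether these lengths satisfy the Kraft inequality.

1.125; no

With common denominator 2^4 = 16: Σ 2^(−ℓᵢ) = 2/16 + 2/16 + 1/16 + 4/16 + 2/16 + 1/16 + 2/16 + 2/16 + 2/16 = 18/16 = 1.125.
Kraft's inequality requires Σ ≤ 1; here Σ = 1.125 > 1, so no such prefix code exists.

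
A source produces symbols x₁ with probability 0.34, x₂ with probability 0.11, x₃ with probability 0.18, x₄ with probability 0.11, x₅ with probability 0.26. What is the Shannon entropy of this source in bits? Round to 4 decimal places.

H = −Σ pᵢ log₂ pᵢ.
−0.34·log₂(0.34) = 0.5292
−0.11·log₂(0.11) = 0.3503
−0.18·log₂(0.18) = 0.4453
−0.11·log₂(0.11) = 0.3503
−0.26·log₂(0.26) = 0.5053
Sum ≈ 2.1803 → 2.1803 bits.

2.1803 bits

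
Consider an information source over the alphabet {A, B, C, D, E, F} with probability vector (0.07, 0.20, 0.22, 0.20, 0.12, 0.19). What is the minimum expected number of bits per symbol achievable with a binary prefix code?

Repeatedly combine the two least-probable nodes; the expected code length is the sum of the merged weights.
merge 7/100 + 3/25 → 19/100
merge 19/100 + 19/100 → 19/50
merge 1/5 + 1/5 → 2/5
merge 11/50 + 19/50 → 3/5
merge 2/5 + 3/5 → 1
L = 19/100 + 19/50 + 2/5 + 3/5 + 1 = 257/100 = 2.57 bits/symbol.

2.57 bits/symbol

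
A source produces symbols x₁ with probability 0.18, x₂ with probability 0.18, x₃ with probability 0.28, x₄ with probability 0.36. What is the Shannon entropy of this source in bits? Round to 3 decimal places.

1.935 bits

H = −Σ pᵢ log₂ pᵢ.
−0.18·log₂(0.18) = 0.4453
−0.18·log₂(0.18) = 0.4453
−0.28·log₂(0.28) = 0.5142
−0.36·log₂(0.36) = 0.5306
Sum ≈ 1.9355 → 1.935 bits.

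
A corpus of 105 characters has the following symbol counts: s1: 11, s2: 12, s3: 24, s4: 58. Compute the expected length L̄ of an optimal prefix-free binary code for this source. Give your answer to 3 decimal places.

Probabilities are the counts divided by 105.
Repeatedly combine the two least-probable nodes; the expected code length is the sum of the merged weights.
merge 11/105 + 4/35 → 23/105
merge 23/105 + 8/35 → 47/105
merge 47/105 + 58/105 → 1
L = 23/105 + 47/105 + 1 = 5/3 ≈ 1.667 bits/symbol.

1.667 bits/symbol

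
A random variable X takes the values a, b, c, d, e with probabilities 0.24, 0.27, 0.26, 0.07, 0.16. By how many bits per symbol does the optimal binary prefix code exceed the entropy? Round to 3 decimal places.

0.029 bits

Entropy H = −Σ p log₂ p ≈ 2.2010 bits.
Huffman merges: 7/100+4/25→23/100; 23/100+6/25→47/100; 13/50+27/100→53/100; 47/100+53/100→1. L = 223/100 ≈ 2.2300.
L − H = 2.2300 − 2.2010 = 0.029 bits.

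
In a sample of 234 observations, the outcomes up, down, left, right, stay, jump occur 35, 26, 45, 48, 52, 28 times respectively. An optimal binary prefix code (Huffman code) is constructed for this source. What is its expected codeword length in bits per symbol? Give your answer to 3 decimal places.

2.573 bits/symbol

Probabilities are the counts divided by 234.
Repeatedly combine the two least-probable nodes; the expected code length is the sum of the merged weights.
merge 1/9 + 14/117 → 3/13
merge 35/234 + 5/26 → 40/117
merge 8/39 + 2/9 → 50/117
merge 3/13 + 40/117 → 67/117
merge 50/117 + 67/117 → 1
L = 3/13 + 40/117 + 50/117 + 67/117 + 1 = 301/117 ≈ 2.573 bits/symbol.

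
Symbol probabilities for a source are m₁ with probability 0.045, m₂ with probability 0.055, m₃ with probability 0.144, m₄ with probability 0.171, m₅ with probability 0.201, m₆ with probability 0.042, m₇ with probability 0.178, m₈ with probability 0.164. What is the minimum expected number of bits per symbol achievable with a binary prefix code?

Repeatedly combine the two least-probable nodes; the expected code length is the sum of the merged weights.
merge 21/500 + 9/200 → 87/1000
merge 11/200 + 87/1000 → 71/500
merge 71/500 + 18/125 → 143/500
merge 41/250 + 171/1000 → 67/200
merge 89/500 + 201/1000 → 379/1000
merge 143/500 + 67/200 → 621/1000
merge 379/1000 + 621/1000 → 1
L = 87/1000 + 71/500 + 143/500 + 67/200 + 379/1000 + 621/1000 + 1 = 57/20 = 2.85 bits/symbol.

2.85 bits/symbol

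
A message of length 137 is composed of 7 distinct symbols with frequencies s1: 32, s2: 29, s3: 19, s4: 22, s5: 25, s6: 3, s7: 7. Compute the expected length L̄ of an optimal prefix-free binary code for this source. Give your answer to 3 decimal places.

Probabilities are the counts divided by 137.
Repeatedly combine the two least-probable nodes; the expected code length is the sum of the merged weights.
merge 3/137 + 7/137 → 10/137
merge 10/137 + 19/137 → 29/137
merge 22/137 + 25/137 → 47/137
merge 29/137 + 29/137 → 58/137
merge 32/137 + 47/137 → 79/137
merge 58/137 + 79/137 → 1
L = 10/137 + 29/137 + 47/137 + 58/137 + 79/137 + 1 = 360/137 ≈ 2.628 bits/symbol.

2.628 bits/symbol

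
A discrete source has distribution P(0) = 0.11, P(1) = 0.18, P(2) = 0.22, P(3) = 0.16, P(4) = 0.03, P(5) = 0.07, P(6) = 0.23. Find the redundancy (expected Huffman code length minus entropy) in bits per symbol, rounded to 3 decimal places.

0.043 bits

Entropy H = −Σ p log₂ p ≈ 2.6072 bits.
Huffman merges: 3/100+7/100→1/10; 1/10+11/100→21/100; 4/25+9/50→17/50; 21/100+11/50→43/100; 23/100+17/50→57/100; 43/100+57/100→1. L = 53/20 ≈ 2.6500.
L − H = 2.6500 − 2.6072 = 0.043 bits.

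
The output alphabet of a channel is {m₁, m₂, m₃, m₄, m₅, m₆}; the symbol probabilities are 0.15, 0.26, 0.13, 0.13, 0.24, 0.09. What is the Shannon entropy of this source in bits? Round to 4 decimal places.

H = −Σ pᵢ log₂ pᵢ.
−0.15·log₂(0.15) = 0.4105
−0.26·log₂(0.26) = 0.5053
−0.13·log₂(0.13) = 0.3826
−0.13·log₂(0.13) = 0.3826
−0.24·log₂(0.24) = 0.4941
−0.09·log₂(0.09) = 0.3127
Sum ≈ 2.4879 → 2.4879 bits.

2.4879 bits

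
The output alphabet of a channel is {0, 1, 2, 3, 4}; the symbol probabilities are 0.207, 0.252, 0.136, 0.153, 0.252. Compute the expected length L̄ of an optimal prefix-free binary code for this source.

Repeatedly combine the two least-probable nodes; the expected code length is the sum of the merged weights.
merge 17/125 + 153/1000 → 289/1000
merge 207/1000 + 63/250 → 459/1000
merge 63/250 + 289/1000 → 541/1000
merge 459/1000 + 541/1000 → 1
L = 289/1000 + 459/1000 + 541/1000 + 1 = 2289/1000 = 2.289 bits/symbol.

2.289 bits/symbol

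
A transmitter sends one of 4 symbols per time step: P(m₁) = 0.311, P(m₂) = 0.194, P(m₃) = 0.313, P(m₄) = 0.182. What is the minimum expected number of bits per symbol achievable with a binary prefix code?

2 bits/symbol

Repeatedly combine the two least-probable nodes; the expected code length is the sum of the merged weights.
merge 91/500 + 97/500 → 47/125
merge 311/1000 + 313/1000 → 78/125
merge 47/125 + 78/125 → 1
L = 47/125 + 78/125 + 1 = 2 bits/symbol.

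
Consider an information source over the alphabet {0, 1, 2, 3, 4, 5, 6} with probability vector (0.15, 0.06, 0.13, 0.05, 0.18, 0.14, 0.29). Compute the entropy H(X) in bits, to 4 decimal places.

H = −Σ pᵢ log₂ pᵢ.
−0.15·log₂(0.15) = 0.4105
−0.06·log₂(0.06) = 0.2435
−0.13·log₂(0.13) = 0.3826
−0.05·log₂(0.05) = 0.2161
−0.18·log₂(0.18) = 0.4453
−0.14·log₂(0.14) = 0.3971
−0.29·log₂(0.29) = 0.5179
Sum ≈ 2.6131 → 2.6131 bits.

2.6131 bits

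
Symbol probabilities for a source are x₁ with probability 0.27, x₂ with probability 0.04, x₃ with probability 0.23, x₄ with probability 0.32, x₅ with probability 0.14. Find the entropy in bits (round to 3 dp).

H = −Σ pᵢ log₂ pᵢ.
−0.27·log₂(0.27) = 0.5100
−0.04·log₂(0.04) = 0.1858
−0.23·log₂(0.23) = 0.4877
−0.32·log₂(0.32) = 0.5260
−0.14·log₂(0.14) = 0.3971
Sum ≈ 2.1066 → 2.107 bits.

2.107 bits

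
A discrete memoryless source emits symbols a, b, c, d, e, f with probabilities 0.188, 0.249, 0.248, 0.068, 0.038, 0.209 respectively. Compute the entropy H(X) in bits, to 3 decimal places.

H = −Σ pᵢ log₂ pᵢ.
−0.188·log₂(0.188) = 0.4533
−0.249·log₂(0.249) = 0.4994
−0.248·log₂(0.248) = 0.4989
−0.068·log₂(0.068) = 0.2637
−0.038·log₂(0.038) = 0.1793
−0.209·log₂(0.209) = 0.4720
Sum ≈ 2.3666 → 2.367 bits.

2.367 bits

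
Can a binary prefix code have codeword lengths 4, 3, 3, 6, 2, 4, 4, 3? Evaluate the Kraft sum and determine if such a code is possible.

With common denominator 2^6 = 64: Σ 2^(−ℓᵢ) = 4/64 + 8/64 + 8/64 + 1/64 + 16/64 + 4/64 + 4/64 + 8/64 = 53/64 = 0.828125.
Kraft's inequality requires Σ ≤ 1; here Σ = 0.828125 ≤ 1, so such a prefix code exists.

0.828125; yes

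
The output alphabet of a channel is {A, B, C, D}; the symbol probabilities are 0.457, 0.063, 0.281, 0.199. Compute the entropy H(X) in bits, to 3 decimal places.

1.746 bits

H = −Σ pᵢ log₂ pᵢ.
−0.457·log₂(0.457) = 0.5163
−0.063·log₂(0.063) = 0.2513
−0.281·log₂(0.281) = 0.5146
−0.199·log₂(0.199) = 0.4635
Sum ≈ 1.7457 → 1.746 bits.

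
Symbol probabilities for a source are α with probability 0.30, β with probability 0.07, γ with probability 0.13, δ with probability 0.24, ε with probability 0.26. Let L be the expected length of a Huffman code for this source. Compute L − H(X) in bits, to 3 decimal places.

Entropy H = −Σ p log₂ p ≈ 2.1717 bits.
Huffman merges: 7/100+13/100→1/5; 1/5+6/25→11/25; 13/50+3/10→14/25; 11/25+14/25→1. L = 11/5 ≈ 2.2000.
L − H = 2.2000 − 2.1717 = 0.028 bits.

0.028 bits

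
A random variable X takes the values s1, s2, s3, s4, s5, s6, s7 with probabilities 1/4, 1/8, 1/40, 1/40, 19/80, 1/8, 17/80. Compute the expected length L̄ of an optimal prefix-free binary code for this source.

2.525 bits/symbol

Repeatedly combine the two least-probable nodes; the expected code length is the sum of the merged weights.
merge 1/40 + 1/40 → 1/20
merge 1/20 + 1/8 → 7/40
merge 1/8 + 7/40 → 3/10
merge 17/80 + 19/80 → 9/20
merge 1/4 + 3/10 → 11/20
merge 9/20 + 11/20 → 1
L = 1/20 + 7/40 + 3/10 + 9/20 + 11/20 + 1 = 101/40 = 2.525 bits/symbol.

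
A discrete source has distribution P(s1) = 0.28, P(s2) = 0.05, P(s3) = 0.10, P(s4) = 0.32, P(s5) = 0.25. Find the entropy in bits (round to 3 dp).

H = −Σ pᵢ log₂ pᵢ.
−0.28·log₂(0.28) = 0.5142
−0.05·log₂(0.05) = 0.2161
−0.10·log₂(0.10) = 0.3322
−0.32·log₂(0.32) = 0.5260
−0.25·log₂(0.25) = 0.5000
Sum ≈ 2.0885 → 2.089 bits.

2.089 bits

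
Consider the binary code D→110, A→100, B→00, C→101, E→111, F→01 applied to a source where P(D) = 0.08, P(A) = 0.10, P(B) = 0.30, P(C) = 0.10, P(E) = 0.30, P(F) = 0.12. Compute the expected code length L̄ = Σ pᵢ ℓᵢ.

2.58 bits/symbol

L̄ = Σ pᵢ·ℓᵢ = 0.08·3 + 0.10·3 + 0.30·2 + 0.10·3 + 0.30·3 + 0.12·2 = 2.58 bits/symbol.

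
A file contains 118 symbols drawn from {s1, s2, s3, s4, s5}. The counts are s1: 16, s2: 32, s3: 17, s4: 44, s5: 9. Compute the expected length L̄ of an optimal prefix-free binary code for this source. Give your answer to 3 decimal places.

Probabilities are the counts divided by 118.
Repeatedly combine the two least-probable nodes; the expected code length is the sum of the merged weights.
merge 9/118 + 8/59 → 25/118
merge 17/118 + 25/118 → 21/59
merge 16/59 + 21/59 → 37/59
merge 22/59 + 37/59 → 1
L = 25/118 + 21/59 + 37/59 + 1 = 259/118 ≈ 2.195 bits/symbol.

2.195 bits/symbol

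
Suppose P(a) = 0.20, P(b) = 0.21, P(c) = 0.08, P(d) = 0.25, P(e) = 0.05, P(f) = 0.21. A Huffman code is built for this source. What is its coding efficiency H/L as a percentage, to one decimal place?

Entropy H = −Σ p log₂ p ≈ 2.4176 bits.
Huffman merges: 1/20+2/25→13/100; 13/100+1/5→33/100; 21/100+21/100→21/50; 1/4+33/100→29/50; 21/50+29/50→1. L = 123/50 ≈ 2.4600.
Efficiency = H/L = 2.4176/2.4600 = 98.3%.

98.3%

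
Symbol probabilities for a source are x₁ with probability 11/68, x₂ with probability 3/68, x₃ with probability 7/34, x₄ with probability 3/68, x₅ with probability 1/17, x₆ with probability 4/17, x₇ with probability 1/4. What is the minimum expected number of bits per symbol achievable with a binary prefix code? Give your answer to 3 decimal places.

Repeatedly combine the two least-probable nodes; the expected code length is the sum of the merged weights.
merge 3/68 + 3/68 → 3/34
merge 1/17 + 3/34 → 5/34
merge 5/34 + 11/68 → 21/68
merge 7/34 + 4/17 → 15/34
merge 1/4 + 21/68 → 19/34
merge 15/34 + 19/34 → 1
L = 3/34 + 5/34 + 21/68 + 15/34 + 19/34 + 1 = 173/68 ≈ 2.544 bits/symbol.

2.544 bits/symbol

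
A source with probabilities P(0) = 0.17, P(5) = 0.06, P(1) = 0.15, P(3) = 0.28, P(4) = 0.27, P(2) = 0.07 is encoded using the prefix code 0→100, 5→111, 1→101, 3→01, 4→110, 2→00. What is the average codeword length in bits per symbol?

2.65 bits/symbol

L̄ = Σ pᵢ·ℓᵢ = 0.17·3 + 0.06·3 + 0.15·3 + 0.28·2 + 0.27·3 + 0.07·2 = 2.65 bits/symbol.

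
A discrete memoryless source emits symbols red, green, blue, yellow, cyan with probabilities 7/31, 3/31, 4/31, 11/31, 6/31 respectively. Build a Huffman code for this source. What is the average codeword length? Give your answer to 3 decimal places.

2.226 bits/symbol

Repeatedly combine the two least-probable nodes; the expected code length is the sum of the merged weights.
merge 3/31 + 4/31 → 7/31
merge 6/31 + 7/31 → 13/31
merge 7/31 + 11/31 → 18/31
merge 13/31 + 18/31 → 1
L = 7/31 + 13/31 + 18/31 + 1 = 69/31 ≈ 2.226 bits/symbol.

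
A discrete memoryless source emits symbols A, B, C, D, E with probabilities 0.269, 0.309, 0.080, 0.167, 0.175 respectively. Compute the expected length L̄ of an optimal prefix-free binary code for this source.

Repeatedly combine the two least-probable nodes; the expected code length is the sum of the merged weights.
merge 2/25 + 167/1000 → 247/1000
merge 7/40 + 247/1000 → 211/500
merge 269/1000 + 309/1000 → 289/500
merge 211/500 + 289/500 → 1
L = 247/1000 + 211/500 + 289/500 + 1 = 2247/1000 = 2.247 bits/symbol.

2.247 bits/symbol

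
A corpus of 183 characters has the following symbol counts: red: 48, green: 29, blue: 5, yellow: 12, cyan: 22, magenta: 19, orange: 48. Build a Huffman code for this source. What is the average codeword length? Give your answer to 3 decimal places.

2.568 bits/symbol

Probabilities are the counts divided by 183.
Repeatedly combine the two least-probable nodes; the expected code length is the sum of the merged weights.
merge 5/183 + 4/61 → 17/183
merge 17/183 + 19/183 → 12/61
merge 22/183 + 29/183 → 17/61
merge 12/61 + 16/61 → 28/61
merge 16/61 + 17/61 → 33/61
merge 28/61 + 33/61 → 1
L = 17/183 + 12/61 + 17/61 + 28/61 + 33/61 + 1 = 470/183 ≈ 2.568 bits/symbol.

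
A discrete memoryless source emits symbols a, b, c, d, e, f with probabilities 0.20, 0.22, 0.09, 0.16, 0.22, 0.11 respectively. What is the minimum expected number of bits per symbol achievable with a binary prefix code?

Repeatedly combine the two least-probable nodes; the expected code length is the sum of the merged weights.
merge 9/100 + 11/100 → 1/5
merge 4/25 + 1/5 → 9/25
merge 1/5 + 11/50 → 21/50
merge 11/50 + 9/25 → 29/50
merge 21/50 + 29/50 → 1
L = 1/5 + 9/25 + 21/50 + 29/50 + 1 = 64/25 = 2.56 bits/symbol.

2.56 bits/symbol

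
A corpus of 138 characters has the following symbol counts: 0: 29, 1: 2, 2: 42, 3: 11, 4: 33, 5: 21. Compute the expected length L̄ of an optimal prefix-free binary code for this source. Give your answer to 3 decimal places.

Probabilities are the counts divided by 138.
Repeatedly combine the two least-probable nodes; the expected code length is the sum of the merged weights.
merge 1/69 + 11/138 → 13/138
merge 13/138 + 7/46 → 17/69
merge 29/138 + 11/46 → 31/69
merge 17/69 + 7/23 → 38/69
merge 31/69 + 38/69 → 1
L = 13/138 + 17/69 + 31/69 + 38/69 + 1 = 323/138 ≈ 2.341 bits/symbol.

2.341 bits/symbol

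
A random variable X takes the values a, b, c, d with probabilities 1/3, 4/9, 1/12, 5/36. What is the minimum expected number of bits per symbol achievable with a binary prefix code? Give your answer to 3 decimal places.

1.778 bits/symbol

Repeatedly combine the two least-probable nodes; the expected code length is the sum of the merged weights.
merge 1/12 + 5/36 → 2/9
merge 2/9 + 1/3 → 5/9
merge 4/9 + 5/9 → 1
L = 2/9 + 5/9 + 1 = 16/9 ≈ 1.778 bits/symbol.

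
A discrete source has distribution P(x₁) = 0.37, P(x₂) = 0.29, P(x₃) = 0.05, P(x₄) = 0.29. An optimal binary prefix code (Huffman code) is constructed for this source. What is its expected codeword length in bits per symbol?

Repeatedly combine the two least-probable nodes; the expected code length is the sum of the merged weights.
merge 1/20 + 29/100 → 17/50
merge 29/100 + 17/50 → 63/100
merge 37/100 + 63/100 → 1
L = 17/50 + 63/100 + 1 = 197/100 = 1.97 bits/symbol.

1.97 bits/symbol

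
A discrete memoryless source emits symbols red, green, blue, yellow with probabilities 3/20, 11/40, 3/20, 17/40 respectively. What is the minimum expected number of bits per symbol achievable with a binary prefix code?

Repeatedly combine the two least-probable nodes; the expected code length is the sum of the merged weights.
merge 3/20 + 3/20 → 3/10
merge 11/40 + 3/10 → 23/40
merge 17/40 + 23/40 → 1
L = 3/10 + 23/40 + 1 = 15/8 = 1.875 bits/symbol.

1.875 bits/symbol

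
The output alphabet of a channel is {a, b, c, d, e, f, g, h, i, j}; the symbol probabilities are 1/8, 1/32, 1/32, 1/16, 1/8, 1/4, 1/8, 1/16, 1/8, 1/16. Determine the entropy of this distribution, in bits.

Each probability is a power of 1/2, so log₂(1/p) is an integer.
H = Σ p·log₂(1/p) = 1/8·3 + 1/32·5 + 1/32·5 + 1/16·4 + 1/8·3 + 1/4·2 + 1/8·3 + 1/16·4 + 1/8·3 + 1/16·4 = 3.0625 bits.

3.0625 bits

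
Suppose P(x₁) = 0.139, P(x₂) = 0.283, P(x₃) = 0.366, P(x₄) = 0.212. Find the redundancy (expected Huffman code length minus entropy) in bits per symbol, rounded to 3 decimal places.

0.069 bits

Entropy H = −Σ p log₂ p ≈ 1.9162 bits.
Huffman merges: 139/1000+53/250→351/1000; 283/1000+351/1000→317/500; 183/500+317/500→1. L = 397/200 ≈ 1.9850.
L − H = 1.9850 − 1.9162 = 0.069 bits.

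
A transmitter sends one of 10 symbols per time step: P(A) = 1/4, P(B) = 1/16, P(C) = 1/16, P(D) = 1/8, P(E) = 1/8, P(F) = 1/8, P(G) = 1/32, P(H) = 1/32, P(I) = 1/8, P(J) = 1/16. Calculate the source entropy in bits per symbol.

3.0625 bits

Each probability is a power of 1/2, so log₂(1/p) is an integer.
H = Σ p·log₂(1/p) = 1/4·2 + 1/16·4 + 1/16·4 + 1/8·3 + 1/8·3 + 1/8·3 + 1/32·5 + 1/32·5 + 1/8·3 + 1/16·4 = 3.0625 bits.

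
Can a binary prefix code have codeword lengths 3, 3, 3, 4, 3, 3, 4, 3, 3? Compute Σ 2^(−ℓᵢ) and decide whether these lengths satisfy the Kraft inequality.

1; yes

With common denominator 2^4 = 16: Σ 2^(−ℓᵢ) = 2/16 + 2/16 + 2/16 + 1/16 + 2/16 + 2/16 + 1/16 + 2/16 + 2/16 = 16/16 = 1.
Kraft's inequality requires Σ ≤ 1; here Σ = 1 ≤ 1, so such a prefix code exists.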